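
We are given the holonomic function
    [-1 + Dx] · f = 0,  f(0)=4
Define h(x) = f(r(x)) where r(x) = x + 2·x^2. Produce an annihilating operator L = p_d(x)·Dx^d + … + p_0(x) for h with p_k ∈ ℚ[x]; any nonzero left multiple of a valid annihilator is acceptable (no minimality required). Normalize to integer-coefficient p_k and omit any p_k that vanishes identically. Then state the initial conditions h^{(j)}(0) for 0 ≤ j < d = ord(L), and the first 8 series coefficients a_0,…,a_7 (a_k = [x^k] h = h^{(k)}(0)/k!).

f: a_k = 4, 4, 2, 2/3, 1/6, 1/30, 1/180, 1/1260, …
Substitute x→r, Dx→(1/r')Dx; clear ⇒ L₀.
L = (-1 - 4·x) + Dx  (order 1).
h: a_k = 4, 4, 10, 26/3, 73/6, 281/30, 1741/180, 1697/252, …
ICs: h(0) = 4.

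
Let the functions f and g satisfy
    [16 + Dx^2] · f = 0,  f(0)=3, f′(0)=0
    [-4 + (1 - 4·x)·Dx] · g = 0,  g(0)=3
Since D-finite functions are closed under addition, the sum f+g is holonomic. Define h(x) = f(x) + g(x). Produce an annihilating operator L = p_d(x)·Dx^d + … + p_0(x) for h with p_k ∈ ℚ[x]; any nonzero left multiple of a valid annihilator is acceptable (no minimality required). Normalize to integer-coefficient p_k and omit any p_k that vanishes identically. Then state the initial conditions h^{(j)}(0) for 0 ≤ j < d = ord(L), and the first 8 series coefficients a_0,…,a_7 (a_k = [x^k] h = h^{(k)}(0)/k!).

L = (-448 + 512·x - 1024·x^2) + (48 - 320·x + 768·x^2 - 1024·x^3)·Dx + (-28 + 32·x - 64·x^2)·Dx^2 + (3 - 20·x + 48·x^2 - 64·x^3)·Dx^3  (order 3).
h: a_k = 6, 12, 24, 192, 800, 3072, 184064/15, 49152, …
ICs: h(0) = 6, h′(0) = 12, h′′(0) = 48.

f: a_k = 3, 0, -24, 0, 32, 0, -256/15, 0, …
g: a_k = 3, 12, 48, 192, 768, 3072, 12288, 49152, …
h₀=f+g: left-lcm gives L₀, ord ≤ 3.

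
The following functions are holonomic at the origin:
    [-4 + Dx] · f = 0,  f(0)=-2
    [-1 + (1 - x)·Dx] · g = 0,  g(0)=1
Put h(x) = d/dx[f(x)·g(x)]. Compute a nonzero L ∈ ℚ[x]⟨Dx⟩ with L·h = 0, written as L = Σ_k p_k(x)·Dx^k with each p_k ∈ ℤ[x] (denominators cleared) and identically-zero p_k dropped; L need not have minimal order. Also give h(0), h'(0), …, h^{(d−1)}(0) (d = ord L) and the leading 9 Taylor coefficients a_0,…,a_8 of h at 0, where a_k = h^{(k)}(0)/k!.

f: a_k = -2, -8, -16, -64/3, -64/3, -256/15, -512/45, -2048/315, -1024/315, …
g: a_k = 1, 1, 1, 1, 1, 1, 1, 1, 1, …
h₀=f·g: eliminate ⇒ L₀, order ≤ 1·1.
h=h₀': d/dx-closure on L₀ ⇒ L.
L = (26 - 40·x + 16·x^2) + (-5 + 9·x - 4·x^2)·Dx  (order 1).
h: a_k = -10, -52, -142, -824/3, -1286/3, -1748/3, -32638/45, -269296/315, -307054/315, …
ICs: h(0) = -10.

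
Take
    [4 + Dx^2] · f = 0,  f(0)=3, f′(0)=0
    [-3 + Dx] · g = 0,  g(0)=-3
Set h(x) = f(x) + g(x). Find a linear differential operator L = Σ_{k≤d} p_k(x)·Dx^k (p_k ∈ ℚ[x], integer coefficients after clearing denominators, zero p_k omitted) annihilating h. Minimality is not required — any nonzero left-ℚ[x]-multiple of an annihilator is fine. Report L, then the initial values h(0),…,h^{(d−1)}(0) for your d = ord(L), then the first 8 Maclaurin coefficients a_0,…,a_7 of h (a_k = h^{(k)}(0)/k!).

L = -12 + 4·Dx - 3·Dx^2 + Dx^3  (order 3).
h: a_k = 0, -9, -39/2, -27/2, -65/8, -243/40, -793/240, -729/560, …
ICs: h(0) = 0, h′(0) = -9, h′′(0) = -39.

f: a_k = 3, 0, -6, 0, 2, 0, -4/15, 0, …
g: a_k = -3, -9, -27/2, -27/2, -81/8, -243/40, -243/80, -729/560, …
Sum ⇒ L₀ = lclm(L_f,L_g) in ℚ(x)⟨Dx⟩.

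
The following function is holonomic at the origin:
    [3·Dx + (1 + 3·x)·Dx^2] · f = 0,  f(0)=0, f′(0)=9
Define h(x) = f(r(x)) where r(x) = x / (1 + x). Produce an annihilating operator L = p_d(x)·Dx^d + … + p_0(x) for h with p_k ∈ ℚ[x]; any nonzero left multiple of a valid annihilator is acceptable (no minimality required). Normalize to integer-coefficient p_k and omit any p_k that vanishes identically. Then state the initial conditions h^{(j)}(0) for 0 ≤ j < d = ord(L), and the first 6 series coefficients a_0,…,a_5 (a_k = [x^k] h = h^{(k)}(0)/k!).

f: a_k = 0, 9, -27/2, 27, -243/4, 729/5, …
Substitute x→r, Dx→(1/r')Dx; clear ⇒ L₀.
L = (5 + 8·x)·Dx + (1 + 5·x + 4·x^2)·Dx^2  (order 2).
h: a_k = 0, 9, -45/2, 63, -765/4, 3069/5, …
ICs: h(0) = 0, h′(0) = 9.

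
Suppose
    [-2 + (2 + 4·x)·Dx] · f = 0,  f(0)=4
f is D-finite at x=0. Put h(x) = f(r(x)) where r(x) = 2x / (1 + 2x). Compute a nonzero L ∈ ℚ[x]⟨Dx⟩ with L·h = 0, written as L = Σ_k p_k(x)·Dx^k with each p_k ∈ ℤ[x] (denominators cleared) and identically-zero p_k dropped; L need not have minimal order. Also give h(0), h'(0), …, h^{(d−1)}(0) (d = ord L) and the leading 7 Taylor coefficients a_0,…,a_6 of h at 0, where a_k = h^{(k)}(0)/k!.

L = -2 + (1 + 8·x + 12·x^2)·Dx  (order 1).
h: a_k = 4, 8, -24, 80, -296, 1200, -5232, …
ICs: h(0) = 4.

f: a_k = 4, 4, -2, 2, -5/2, 7/2, -21/4, …
f∘r: x↦r, Dx↦Dx/r' in L_f ⇒ L₀.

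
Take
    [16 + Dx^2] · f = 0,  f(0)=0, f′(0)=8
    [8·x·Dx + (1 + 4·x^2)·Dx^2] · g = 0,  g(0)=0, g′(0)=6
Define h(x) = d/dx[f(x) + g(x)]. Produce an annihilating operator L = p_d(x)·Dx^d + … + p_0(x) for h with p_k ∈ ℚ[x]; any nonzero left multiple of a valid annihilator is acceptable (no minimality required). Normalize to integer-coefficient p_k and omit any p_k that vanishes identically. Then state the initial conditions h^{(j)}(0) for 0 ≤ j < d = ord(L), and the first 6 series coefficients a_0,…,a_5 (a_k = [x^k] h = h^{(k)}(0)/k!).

f: a_k = 0, 8, 0, -64/3, 0, 256/15, …
g: a_k = 0, 6, 0, -8, 0, 96/5, …
h₀=f+g: left-lcm gives L₀, ord ≤ 4.
Derive L from L₀ (diff closure).
L = (-512·x + 5120·x^3 + 4096·x^5) + (16 + 512·x^2 + 2304·x^4 + 2048·x^6)·Dx + (-32·x + 320·x^3 + 256·x^5)·Dx^2 + (1 + 32·x^2 + 144·x^4 + 128·x^6)·Dx^3  (order 3).
h: a_k = 14, 0, -88, 0, 544/3, 0, …
ICs: h(0) = 14, h′(0) = 0, h′′(0) = -176.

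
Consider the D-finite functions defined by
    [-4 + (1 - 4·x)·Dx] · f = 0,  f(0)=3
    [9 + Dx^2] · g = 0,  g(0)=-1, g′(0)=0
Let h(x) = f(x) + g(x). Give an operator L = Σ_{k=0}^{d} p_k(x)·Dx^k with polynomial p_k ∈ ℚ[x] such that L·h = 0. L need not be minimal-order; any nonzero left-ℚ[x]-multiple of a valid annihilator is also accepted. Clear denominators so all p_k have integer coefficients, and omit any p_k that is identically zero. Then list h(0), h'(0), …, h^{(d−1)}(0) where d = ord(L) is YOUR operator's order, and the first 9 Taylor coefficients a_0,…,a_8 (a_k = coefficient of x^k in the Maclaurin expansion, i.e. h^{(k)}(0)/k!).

L = (3780 - 2592·x + 5184·x^2) + (-369 + 2124·x - 3888·x^2 + 5184·x^3)·Dx + (420 - 288·x + 576·x^2)·Dx^2 + (-41 + 236·x - 432·x^2 + 576·x^3)·Dx^3  (order 3).
h: a_k = 2, 12, 105/2, 192, 6117/8, 3072, 983121/80, 49152, 880803111/4480, …
ICs: h(0) = 2, h′(0) = 12, h′′(0) = 105.

f: a_k = 3, 12, 48, 192, 768, 3072, 12288, 49152, 196608, …
g: a_k = -1, 0, 9/2, 0, -27/8, 0, 81/80, 0, -729/4480, …
Weyl lclm of L_f,L_g ⇒ L₀ (ord ≤ 3).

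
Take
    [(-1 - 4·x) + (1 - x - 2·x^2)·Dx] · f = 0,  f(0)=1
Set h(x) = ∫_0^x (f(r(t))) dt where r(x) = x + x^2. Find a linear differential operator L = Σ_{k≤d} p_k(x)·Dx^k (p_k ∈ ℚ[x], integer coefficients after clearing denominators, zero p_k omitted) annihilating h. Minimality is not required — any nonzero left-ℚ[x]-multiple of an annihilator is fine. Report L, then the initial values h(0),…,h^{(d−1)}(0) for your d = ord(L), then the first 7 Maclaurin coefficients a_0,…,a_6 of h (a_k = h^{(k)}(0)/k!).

L = (1 + 6·x + 12·x^2 + 8·x^3)·Dx + (-1 + x + 3·x^2 + 4·x^3 + 2·x^4)·Dx^2  (order 2).
h: a_k = 0, 1, 1/2, 4/3, 11/4, 29/5, 40/3, …
ICs: h(0) = 0, h′(0) = 1.

f: a_k = 1, 1, 3, 5, 11, 21, 43, …
f∘r: x↦r, Dx↦Dx/r' in L_f ⇒ L₀.
∫: right-multiply L₀ by Dx.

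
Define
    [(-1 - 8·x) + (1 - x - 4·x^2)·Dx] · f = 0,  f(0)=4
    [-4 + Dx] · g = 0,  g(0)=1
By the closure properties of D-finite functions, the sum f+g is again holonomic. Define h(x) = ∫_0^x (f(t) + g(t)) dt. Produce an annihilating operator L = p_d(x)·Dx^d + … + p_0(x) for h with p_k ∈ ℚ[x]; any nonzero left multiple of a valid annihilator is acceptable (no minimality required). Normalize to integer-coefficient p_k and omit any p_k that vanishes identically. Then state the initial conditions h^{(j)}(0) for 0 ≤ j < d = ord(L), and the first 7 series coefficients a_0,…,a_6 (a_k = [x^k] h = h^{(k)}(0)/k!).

L = (-24 + 16·x - 576·x^2 - 512·x^3)·Dx + (-6 + 56·x + 208·x^2 - 128·x^3 - 256·x^4)·Dx^2 + (3 - 15·x - 16·x^2 + 64·x^3 + 64·x^4)·Dx^3  (order 3).
h: a_k = 0, 5, 4, 28/3, 35/3, 76/3, 2014/45, …
ICs: h(0) = 0, h′(0) = 5, h′′(0) = 8.

f: a_k = 4, 4, 20, 36, 116, 260, 724, …
g: a_k = 1, 4, 8, 32/3, 32/3, 128/15, 256/45, …
L₀ := lclm(L_f,L_g); ord L₀ ≤ 1+1.
h=∫₀ˣh₀: take L = L₀·Dx.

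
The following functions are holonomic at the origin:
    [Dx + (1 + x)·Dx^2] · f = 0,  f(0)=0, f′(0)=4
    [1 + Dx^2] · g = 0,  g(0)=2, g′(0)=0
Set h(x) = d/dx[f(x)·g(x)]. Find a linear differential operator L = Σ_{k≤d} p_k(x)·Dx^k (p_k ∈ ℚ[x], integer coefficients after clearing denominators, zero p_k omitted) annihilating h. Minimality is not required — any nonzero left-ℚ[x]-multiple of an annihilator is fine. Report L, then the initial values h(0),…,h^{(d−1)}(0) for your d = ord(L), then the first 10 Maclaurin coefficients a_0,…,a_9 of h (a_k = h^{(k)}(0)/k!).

f: a_k = 0, 4, -2, 4/3, -1, 4/5, -2/3, 4/7, -1/2, 4/9, …
g: a_k = 2, 0, -1, 0, 1/12, 0, -1/360, 0, 1/20160, 0, …
L₀ := L_f ⊗_s L_g (sym. prod.), ord ≤ 4.
h=h₀': d/dx-closure on L₀ ⇒ L.
L = (-25 - 44·x - 42·x^2 + 12·x^3 + 43·x^4 + 24·x^5 + 4·x^6) + (-24 - 32·x + 20·x^2 + 60·x^3 + 40·x^4 + 8·x^5)·Dx + (-28 - 44·x - 14·x^2 + 72·x^3 + 98·x^4 + 48·x^5 + 8·x^6)·Dx^2 + (-24 - 32·x + 20·x^2 + 60·x^3 + 40·x^4 + 8·x^5)·Dx^3 + (-3 + 28·x^2 + 60·x^3 + 55·x^4 + 24·x^5 + 4·x^6)·Dx^4  (order 4).
h: a_k = 8, -8, -4, 0, 3, -3, 31/10, -148/45, 1151/336, -3557/1008, …
ICs: h(0) = 8, h′(0) = -8, h′′(0) = -8, h′′′(0) = 0.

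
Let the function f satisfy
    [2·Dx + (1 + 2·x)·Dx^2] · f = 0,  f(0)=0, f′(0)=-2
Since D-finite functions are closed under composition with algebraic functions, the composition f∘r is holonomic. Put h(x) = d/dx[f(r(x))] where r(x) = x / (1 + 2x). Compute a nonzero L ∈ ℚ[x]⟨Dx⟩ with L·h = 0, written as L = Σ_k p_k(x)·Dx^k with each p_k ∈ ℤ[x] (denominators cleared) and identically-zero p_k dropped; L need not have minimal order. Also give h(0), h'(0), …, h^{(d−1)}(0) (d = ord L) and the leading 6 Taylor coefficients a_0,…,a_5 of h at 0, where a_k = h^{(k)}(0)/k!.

L = (6 + 16·x) + (1 + 6·x + 8·x^2)·Dx  (order 1).
h: a_k = -2, 12, -56, 240, -992, 4032, …
ICs: h(0) = -2.

f: a_k = 0, -2, 2, -8/3, 4, -32/5, …
h₀=f(r): pull back L_f along r ⇒ L₀.
Derive L from L₀ (diff closure).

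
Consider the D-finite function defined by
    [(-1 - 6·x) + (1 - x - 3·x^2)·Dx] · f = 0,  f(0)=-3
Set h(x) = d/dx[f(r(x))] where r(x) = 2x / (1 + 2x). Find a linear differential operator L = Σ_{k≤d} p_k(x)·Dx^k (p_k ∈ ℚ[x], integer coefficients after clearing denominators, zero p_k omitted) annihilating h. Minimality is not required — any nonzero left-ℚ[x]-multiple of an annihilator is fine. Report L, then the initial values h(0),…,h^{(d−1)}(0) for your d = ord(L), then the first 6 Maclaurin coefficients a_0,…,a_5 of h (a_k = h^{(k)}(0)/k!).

f: a_k = -3, -3, -12, -21, -57, -120, …
L₀ from L_f via x↦r, Dx↦r'^{-1}Dx.
h₀' ⇒ L via d/dx closure of L₀.
L = (12 + 72·x + 576·x^2 + 672·x^3) + (-1 - 18·x - 48·x^2 + 136·x^3 + 336·x^4)·Dx  (order 1).
h: a_k = -6, -72, 0, -1728, 4320, -41472, …
ICs: h(0) = -6.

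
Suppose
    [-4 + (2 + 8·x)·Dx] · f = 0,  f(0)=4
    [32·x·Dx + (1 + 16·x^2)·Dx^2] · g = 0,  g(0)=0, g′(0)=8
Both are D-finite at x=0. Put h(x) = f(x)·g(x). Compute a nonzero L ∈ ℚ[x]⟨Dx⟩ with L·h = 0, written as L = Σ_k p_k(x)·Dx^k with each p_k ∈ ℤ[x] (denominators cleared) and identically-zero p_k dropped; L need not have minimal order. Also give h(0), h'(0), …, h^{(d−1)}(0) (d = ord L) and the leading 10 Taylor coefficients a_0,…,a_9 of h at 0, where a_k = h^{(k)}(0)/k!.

L = (12 - 64·x - 64·x^2) + (-4 + 16·x + 192·x^2 + 256·x^3)·Dx + (1 + 8·x + 32·x^2 + 128·x^3 + 256·x^4)·Dx^2  (order 2).
h: a_k = 0, 32, 64, -704/3, -640/3, 24896/15, 52352/15, -2413184/105, -2858752/105, 15180608/63, …
ICs: h(0) = 0, h′(0) = 32.

f: a_k = 4, 8, -8, 16, -40, 112, -336, 1056, -3432, 11440, …
g: a_k = 0, 8, 0, -128/3, 0, 2048/5, 0, -32768/7, 0, 524288/9, …
f·g: L₀ = L_f ⊗_s L_g, ord ≤ 1·2.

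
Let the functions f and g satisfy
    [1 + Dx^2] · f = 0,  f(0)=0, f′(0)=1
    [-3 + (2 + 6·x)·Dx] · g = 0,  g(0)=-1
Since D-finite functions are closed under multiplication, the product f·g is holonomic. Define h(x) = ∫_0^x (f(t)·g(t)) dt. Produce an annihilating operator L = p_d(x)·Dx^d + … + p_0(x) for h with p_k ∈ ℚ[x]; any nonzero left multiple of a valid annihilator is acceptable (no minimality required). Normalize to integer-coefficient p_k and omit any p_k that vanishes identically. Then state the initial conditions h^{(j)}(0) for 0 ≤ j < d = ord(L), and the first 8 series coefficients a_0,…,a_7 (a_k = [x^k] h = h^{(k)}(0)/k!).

L = (31 + 24·x + 36·x^2)·Dx + (-12 - 36·x)·Dx^2 + (4 + 24·x + 36·x^2)·Dx^3  (order 3).
h: a_k = 0, 0, -1/2, -1/2, 31/96, -23/80, 5699/11520, -8161/8960, …
ICs: h(0) = 0, h′(0) = 0, h′′(0) = -1.

f: a_k = 0, 1, 0, -1/6, 0, 1/120, 0, -1/5040, …
g: a_k = -1, -3/2, 9/8, -27/16, 405/128, -1701/256, 15309/1024, -72171/2048, …
L₀ := L_f ⊗_s L_g (sym. prod.), ord ≤ 2.
h=∫₀ˣh₀: take L = L₀·Dx.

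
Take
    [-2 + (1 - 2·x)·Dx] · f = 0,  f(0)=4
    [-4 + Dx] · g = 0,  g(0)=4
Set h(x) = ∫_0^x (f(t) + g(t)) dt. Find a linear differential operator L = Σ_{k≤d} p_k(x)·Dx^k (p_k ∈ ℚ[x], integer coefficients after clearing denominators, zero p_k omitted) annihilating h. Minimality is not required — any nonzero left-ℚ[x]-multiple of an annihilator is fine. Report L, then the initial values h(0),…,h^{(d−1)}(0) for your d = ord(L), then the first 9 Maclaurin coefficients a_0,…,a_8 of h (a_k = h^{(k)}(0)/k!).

f: a_k = 4, 8, 16, 32, 64, 128, 256, 512, 1024, …
g: a_k = 4, 16, 32, 128/3, 128/3, 512/15, 1024/45, 4096/315, 2048/315, …
f+g: L₀ = lclm(L_f,L_g), ord ≤ 1+1.
Integrate: L := L₀·Dx.
L = -32·x·Dx + (-4 + 32·x - 32·x^2)·Dx^2 + (1 - 6·x + 8·x^2)·Dx^3  (order 3).
h: a_k = 0, 8, 12, 16, 56/3, 64/3, 1216/45, 1792/45, 20672/315, …
ICs: h(0) = 0, h′(0) = 8, h′′(0) = 24.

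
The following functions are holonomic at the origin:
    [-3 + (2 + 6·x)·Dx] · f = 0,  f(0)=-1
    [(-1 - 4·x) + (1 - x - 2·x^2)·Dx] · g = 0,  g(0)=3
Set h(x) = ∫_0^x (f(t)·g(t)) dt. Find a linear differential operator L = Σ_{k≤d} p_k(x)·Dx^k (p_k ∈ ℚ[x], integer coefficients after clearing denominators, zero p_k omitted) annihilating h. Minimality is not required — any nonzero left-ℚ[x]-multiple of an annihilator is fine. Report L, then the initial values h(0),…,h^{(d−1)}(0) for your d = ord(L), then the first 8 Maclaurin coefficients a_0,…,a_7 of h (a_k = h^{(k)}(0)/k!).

L = (5 + 11·x + 18·x^2)·Dx + (-2 - 4·x + 10·x^2 + 12·x^3)·Dx^2  (order 2).
h: a_k = 0, -3, -15/4, -27/8, -483/64, -5241/640, -10347/512, -162093/7168, …
ICs: h(0) = 0, h′(0) = -3.

f: a_k = -1, -3/2, 9/8, -27/16, 405/128, -1701/256, 15309/1024, -72171/2048, …
g: a_k = 3, 3, 9, 15, 33, 63, 129, 255, …
L₀ := L_f ⊗_s L_g (sym. prod.), ord ≤ 1.
Integrate: L := L₀·Dx.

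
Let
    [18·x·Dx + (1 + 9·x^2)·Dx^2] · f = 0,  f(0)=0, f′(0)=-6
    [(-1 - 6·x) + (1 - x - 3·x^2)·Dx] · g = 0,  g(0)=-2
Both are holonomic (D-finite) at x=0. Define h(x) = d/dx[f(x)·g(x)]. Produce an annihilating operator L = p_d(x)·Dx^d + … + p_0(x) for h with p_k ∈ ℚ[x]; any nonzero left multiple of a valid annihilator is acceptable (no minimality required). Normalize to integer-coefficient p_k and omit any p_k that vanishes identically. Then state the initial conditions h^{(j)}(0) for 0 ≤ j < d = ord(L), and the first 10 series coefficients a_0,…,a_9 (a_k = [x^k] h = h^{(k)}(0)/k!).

f: a_k = 0, -6, 0, 18, 0, -486/5, 0, 4374/7, 0, -4374, …
g: a_k = -2, -2, -8, -14, -38, -80, -194, -434, -1016, -2318, …
L₀ := L_f ⊗_s L_g (sym. prod.), ord ≤ 2.
Differentiate: ansatz ord ≤ ord L₀ ⇒ L.
L = (-6 + 1134·x^2 + 1944·x^3 + 8748·x^4) + (6 + 42·x + 54·x^2 + 270·x^3 + 1944·x^4 + 5832·x^5)·Dx + (-1 - 2·x - 30·x^2 + 18·x^3 - 108·x^4 + 324·x^5 + 729·x^6)·Dx^2  (order 2).
h: a_k = 12, 24, 36, 192, 1392, 12672/5, 276/5, 357024/35, 3164724/35, 138720, …
ICs: h(0) = 12, h′(0) = 24.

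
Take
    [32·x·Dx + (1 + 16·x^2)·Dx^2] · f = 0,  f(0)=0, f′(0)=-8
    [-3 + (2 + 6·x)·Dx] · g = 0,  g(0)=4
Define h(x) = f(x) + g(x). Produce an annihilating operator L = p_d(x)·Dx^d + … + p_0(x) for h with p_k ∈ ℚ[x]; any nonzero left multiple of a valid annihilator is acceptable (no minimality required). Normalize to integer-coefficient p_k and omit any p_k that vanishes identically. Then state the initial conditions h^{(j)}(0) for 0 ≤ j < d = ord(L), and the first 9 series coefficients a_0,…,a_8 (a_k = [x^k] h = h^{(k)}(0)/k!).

f: a_k = 0, -8, 0, 128/3, 0, -2048/5, 0, 32768/7, 0, …
g: a_k = 4, 6, -9/2, 27/4, -405/32, 1701/64, -15309/256, 72171/512, -2814669/8192, …
L₀ := lclm(L_f,L_g); ord L₀ ≤ 2+1.
L = (-192 - 1440·x + 9216·x^2 + 13824·x^3)·Dx + (-155 - 768·x + 4128·x^2 + 36864·x^3 + 48384·x^4)·Dx^2 + (-6 + 110·x + 576·x^2 + 2624·x^3 + 10752·x^4 + 13824·x^5)·Dx^3  (order 3).
h: a_k = 4, -2, -9/2, 593/12, -405/32, -122567/320, -15309/256, 17282413/3584, -2814669/8192, …
ICs: h(0) = 4, h′(0) = -2, h′′(0) = -9.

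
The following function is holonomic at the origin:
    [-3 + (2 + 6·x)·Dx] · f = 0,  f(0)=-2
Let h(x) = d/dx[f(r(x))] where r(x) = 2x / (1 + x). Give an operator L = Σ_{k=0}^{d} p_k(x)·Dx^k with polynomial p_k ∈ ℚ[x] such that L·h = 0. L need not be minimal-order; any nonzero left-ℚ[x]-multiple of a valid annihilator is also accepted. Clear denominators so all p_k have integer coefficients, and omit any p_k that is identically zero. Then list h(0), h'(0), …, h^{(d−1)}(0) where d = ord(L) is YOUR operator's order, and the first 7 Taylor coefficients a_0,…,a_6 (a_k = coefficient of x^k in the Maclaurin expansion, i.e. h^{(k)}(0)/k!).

f: a_k = -2, -3, 9/4, -27/8, 405/64, -1701/128, 15309/512, …
L₀ from L_f via x↦r, Dx↦r'^{-1}Dx.
Derive L from L₀ (diff closure).
L = (-5 - 14·x) + (-1 - 8·x - 7·x^2)·Dx  (order 1).
h: a_k = -6, 30, -153, 861, -20685/4, 128961/4, -1644825/8, …
ICs: h(0) = -6.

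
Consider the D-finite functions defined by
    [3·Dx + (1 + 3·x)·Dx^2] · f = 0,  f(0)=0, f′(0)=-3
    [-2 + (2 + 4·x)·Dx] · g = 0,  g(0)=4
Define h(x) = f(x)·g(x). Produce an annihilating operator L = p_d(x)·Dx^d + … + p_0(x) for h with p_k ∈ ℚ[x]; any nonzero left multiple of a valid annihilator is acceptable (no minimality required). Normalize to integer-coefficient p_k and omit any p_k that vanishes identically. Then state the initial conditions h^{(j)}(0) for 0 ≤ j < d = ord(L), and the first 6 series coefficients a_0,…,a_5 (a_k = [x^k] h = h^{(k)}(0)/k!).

f: a_k = 0, -3, 9/2, -9, 81/4, -243/5, …
g: a_k = 4, 4, -2, 2, -5/2, 7/2, …
f·g: L₀ = L_f ⊗_s L_g, ord ≤ 2·1.
L = 3·x + (1 + 2·x)·Dx + (1 + 7·x + 16·x^2 + 12·x^3)·Dx^2  (order 2).
h: a_k = 0, -12, 6, -12, 30, -789/10, …
ICs: h(0) = 0, h′(0) = -12.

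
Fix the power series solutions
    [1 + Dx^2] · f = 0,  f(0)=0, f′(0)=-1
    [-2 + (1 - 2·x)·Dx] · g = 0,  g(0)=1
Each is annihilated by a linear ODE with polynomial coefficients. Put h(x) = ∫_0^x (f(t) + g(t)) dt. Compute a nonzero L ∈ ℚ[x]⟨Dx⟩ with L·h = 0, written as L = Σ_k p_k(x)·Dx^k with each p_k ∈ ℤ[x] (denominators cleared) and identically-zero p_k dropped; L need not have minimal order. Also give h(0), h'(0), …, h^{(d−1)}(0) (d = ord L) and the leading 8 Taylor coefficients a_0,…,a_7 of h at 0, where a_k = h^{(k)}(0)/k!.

f: a_k = 0, -1, 0, 1/6, 0, -1/120, 0, 1/5040, …
g: a_k = 1, 2, 4, 8, 16, 32, 64, 128, …
L₀ := lclm(L_f,L_g); ord L₀ ≤ 2+1.
h=∫₀ˣh₀: take L = L₀·Dx.
L = (-50 + 8·x - 8·x^2)·Dx + (9 - 22·x + 12·x^2 - 8·x^3)·Dx^2 + (-50 + 8·x - 8·x^2)·Dx^3 + (9 - 22·x + 12·x^2 - 8·x^3)·Dx^4  (order 4).
h: a_k = 0, 1, 1/2, 4/3, 49/24, 16/5, 3839/720, 64/7, …
ICs: h(0) = 0, h′(0) = 1, h′′(0) = 1, h′′′(0) = 8.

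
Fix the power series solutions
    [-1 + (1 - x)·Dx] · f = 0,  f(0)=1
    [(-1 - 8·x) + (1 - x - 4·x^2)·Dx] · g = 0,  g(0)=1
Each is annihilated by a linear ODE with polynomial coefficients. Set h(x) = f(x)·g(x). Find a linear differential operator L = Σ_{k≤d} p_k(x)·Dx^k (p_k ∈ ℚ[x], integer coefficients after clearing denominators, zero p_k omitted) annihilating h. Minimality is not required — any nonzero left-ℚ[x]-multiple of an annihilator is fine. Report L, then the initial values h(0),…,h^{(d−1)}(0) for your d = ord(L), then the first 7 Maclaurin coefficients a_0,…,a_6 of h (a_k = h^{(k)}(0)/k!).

L = (-2 - 6·x + 12·x^2) + (1 - 2·x - 3·x^2 + 4·x^3)·Dx  (order 1).
h: a_k = 1, 2, 7, 16, 45, 110, 291, …
ICs: h(0) = 1.

f: a_k = 1, 1, 1, 1, 1, 1, 1, …
g: a_k = 1, 1, 5, 9, 29, 65, 181, …
Product ⇒ symmetric product L₀, ord ≤ 1.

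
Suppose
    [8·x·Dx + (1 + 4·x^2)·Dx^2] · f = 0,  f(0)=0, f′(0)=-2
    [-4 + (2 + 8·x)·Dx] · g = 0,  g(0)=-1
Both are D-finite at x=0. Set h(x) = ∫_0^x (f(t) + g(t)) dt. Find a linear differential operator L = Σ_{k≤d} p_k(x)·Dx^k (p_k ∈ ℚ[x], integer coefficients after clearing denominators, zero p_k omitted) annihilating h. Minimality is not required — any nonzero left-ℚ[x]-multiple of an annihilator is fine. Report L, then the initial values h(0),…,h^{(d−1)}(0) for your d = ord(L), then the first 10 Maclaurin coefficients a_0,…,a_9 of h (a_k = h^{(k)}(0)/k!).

L = (-8 - 80·x + 96·x^2 + 192·x^3)·Dx^2 + (-10 - 32·x - 64·x^2 + 384·x^3 + 672·x^4)·Dx^3 + (-1 + 24·x^2 + 48·x^3 + 112·x^4 + 192·x^5)·Dx^4  (order 4).
h: a_k = 0, -1, -2, 2/3, -1/3, 2, -86/15, 12, -215/7, 286/3, …
ICs: h(0) = 0, h′(0) = -1, h′′(0) = -4, h′′′(0) = 4.

f: a_k = 0, -2, 0, 8/3, 0, -32/5, 0, 128/7, 0, -512/9, …
g: a_k = -1, -2, 2, -4, 10, -28, 84, -264, 858, -2860, …
h₀=f+g: left-lcm gives L₀, ord ≤ 3.
h=∫h₀ ⇒ L = L₀·Dx.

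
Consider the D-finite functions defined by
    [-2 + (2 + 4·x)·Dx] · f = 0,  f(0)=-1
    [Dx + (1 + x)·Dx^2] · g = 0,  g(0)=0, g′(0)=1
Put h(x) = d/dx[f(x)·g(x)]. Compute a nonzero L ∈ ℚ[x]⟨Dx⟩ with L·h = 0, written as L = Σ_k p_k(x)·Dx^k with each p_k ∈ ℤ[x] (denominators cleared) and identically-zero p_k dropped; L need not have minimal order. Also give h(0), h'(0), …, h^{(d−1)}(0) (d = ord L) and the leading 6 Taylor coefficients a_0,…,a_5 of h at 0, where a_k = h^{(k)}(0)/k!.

f: a_k = -1, -1, 1/2, -1/2, 5/8, -7/8, …
g: a_k = 0, 1, -1/2, 1/3, -1/4, 1/5, …
Sym-product of L_f,L_g gives L₀ (≤ ord 2).
h₀' ⇒ L via d/dx closure of L₀.
L = (1 + 4·x + x^2) + (7 + 27·x + 30·x^2 + 8·x^3)·Dx + (2 + 11·x + 21·x^2 + 16·x^3 + 4·x^4)·Dx^2  (order 2).
h: a_k = -1, -1, 2, -10/3, 131/24, -363/40, …
ICs: h(0) = -1, h′(0) = -1.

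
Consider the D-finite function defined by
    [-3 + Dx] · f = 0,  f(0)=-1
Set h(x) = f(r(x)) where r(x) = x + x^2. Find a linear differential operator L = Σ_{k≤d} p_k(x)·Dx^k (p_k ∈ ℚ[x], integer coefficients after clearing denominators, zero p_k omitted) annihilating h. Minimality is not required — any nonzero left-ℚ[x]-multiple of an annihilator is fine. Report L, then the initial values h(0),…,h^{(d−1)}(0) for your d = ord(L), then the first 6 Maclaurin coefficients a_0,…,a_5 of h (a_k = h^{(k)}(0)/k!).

L = (-3 - 6·x) + Dx  (order 1).
h: a_k = -1, -3, -15/2, -27/2, -171/8, -1161/40, …
ICs: h(0) = -1.

f: a_k = -1, -3, -9/2, -9/2, -27/8, -81/40, …
Substitute x→r, Dx→(1/r')Dx; clear ⇒ L₀.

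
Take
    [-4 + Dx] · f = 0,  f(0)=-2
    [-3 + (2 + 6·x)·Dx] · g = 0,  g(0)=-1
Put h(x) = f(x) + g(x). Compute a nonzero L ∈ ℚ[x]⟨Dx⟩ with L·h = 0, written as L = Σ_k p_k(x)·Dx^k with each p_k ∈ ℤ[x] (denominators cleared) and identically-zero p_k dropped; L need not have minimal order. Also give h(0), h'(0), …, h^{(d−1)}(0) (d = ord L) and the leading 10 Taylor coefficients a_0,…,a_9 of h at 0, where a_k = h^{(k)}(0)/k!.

L = (132 + 288·x) + (-73 - 384·x - 576·x^2)·Dx + (10 + 78·x + 144·x^2)·Dx^2  (order 2).
h: a_k = -3, -19/2, -119/8, -1105/48, -6977/384, -91051/3840, 164617/46080, -26928169/645120, 853066303/10321920, -40166368531/185794560, …
ICs: h(0) = -3, h′(0) = -19/2.

f: a_k = -2, -8, -16, -64/3, -64/3, -256/15, -512/45, -2048/315, -1024/315, -4096/2835, …
g: a_k = -1, -3/2, 9/8, -27/16, 405/128, -1701/256, 15309/1024, -72171/2048, 2814669/32768, -14073345/65536, …
L₀ := lclm(L_f,L_g); ord L₀ ≤ 1+1.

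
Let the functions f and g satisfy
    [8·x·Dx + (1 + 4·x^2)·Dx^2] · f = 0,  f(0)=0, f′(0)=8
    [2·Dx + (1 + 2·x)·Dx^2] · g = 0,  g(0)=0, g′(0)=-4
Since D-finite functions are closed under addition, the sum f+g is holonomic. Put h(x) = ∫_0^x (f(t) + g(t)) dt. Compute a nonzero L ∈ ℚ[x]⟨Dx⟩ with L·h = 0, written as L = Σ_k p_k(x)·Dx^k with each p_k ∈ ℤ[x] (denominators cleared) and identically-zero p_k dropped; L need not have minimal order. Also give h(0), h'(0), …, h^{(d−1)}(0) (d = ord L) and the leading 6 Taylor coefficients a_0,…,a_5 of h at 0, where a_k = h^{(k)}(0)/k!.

f: a_k = 0, 8, 0, -32/3, 0, 128/5, …
g: a_k = 0, -4, 4, -16/3, 8, -64/5, …
Weyl lclm of L_f,L_g ⇒ L₀ (ord ≤ 4).
Integrate: L := L₀·Dx.
L = (-8 - 48·x + 96·x^2 + 64·x^3)·Dx^2 + (-8 - 16·x + 192·x^3 + 128·x^4)·Dx^3 + (-1 + 2·x + 8·x^2 + 16·x^3 + 48·x^4 + 32·x^5)·Dx^4  (order 4).
h: a_k = 0, 0, 2, 4/3, -4, 8/5, …
ICs: h(0) = 0, h′(0) = 0, h′′(0) = 4, h′′′(0) = 8.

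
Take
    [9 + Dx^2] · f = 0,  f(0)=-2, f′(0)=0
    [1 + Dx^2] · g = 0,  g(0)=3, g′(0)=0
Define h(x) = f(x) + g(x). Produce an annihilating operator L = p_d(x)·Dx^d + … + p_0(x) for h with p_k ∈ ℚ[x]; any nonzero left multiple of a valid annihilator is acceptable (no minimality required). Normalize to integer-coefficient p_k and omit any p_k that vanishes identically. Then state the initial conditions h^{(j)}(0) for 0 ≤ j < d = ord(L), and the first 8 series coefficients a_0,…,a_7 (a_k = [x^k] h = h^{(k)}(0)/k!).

f: a_k = -2, 0, 9, 0, -27/4, 0, 81/40, 0, …
g: a_k = 3, 0, -3/2, 0, 1/8, 0, -1/240, 0, …
Weyl lclm of L_f,L_g ⇒ L₀ (ord ≤ 4).
L = 9 + 10·Dx^2 + Dx^4  (order 4).
h: a_k = 1, 0, 15/2, 0, -53/8, 0, 97/48, 0, …
ICs: h(0) = 1, h′(0) = 0, h′′(0) = 15, h′′′(0) = 0.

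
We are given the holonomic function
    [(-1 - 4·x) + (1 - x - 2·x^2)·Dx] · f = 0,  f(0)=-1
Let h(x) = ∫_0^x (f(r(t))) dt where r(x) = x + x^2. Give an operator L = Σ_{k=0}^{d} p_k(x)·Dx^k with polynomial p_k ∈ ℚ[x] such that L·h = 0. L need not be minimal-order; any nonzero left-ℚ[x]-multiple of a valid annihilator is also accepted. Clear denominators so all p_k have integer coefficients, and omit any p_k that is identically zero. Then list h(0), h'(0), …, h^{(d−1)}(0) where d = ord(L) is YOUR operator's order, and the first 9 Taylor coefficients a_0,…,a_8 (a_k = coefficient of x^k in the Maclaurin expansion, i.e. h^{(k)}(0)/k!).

L = (1 + 6·x + 12·x^2 + 8·x^3)·Dx + (-1 + x + 3·x^2 + 4·x^3 + 2·x^4)·Dx^2  (order 2).
h: a_k = 0, -1, -1/2, -4/3, -11/4, -29/5, -40/3, -219/7, -597/8, …
ICs: h(0) = 0, h′(0) = -1.

f: a_k = -1, -1, -3, -5, -11, -21, -43, -85, -171, …
Substitute x→r, Dx→(1/r')Dx; clear ⇒ L₀.
Integrate: L := L₀·Dx.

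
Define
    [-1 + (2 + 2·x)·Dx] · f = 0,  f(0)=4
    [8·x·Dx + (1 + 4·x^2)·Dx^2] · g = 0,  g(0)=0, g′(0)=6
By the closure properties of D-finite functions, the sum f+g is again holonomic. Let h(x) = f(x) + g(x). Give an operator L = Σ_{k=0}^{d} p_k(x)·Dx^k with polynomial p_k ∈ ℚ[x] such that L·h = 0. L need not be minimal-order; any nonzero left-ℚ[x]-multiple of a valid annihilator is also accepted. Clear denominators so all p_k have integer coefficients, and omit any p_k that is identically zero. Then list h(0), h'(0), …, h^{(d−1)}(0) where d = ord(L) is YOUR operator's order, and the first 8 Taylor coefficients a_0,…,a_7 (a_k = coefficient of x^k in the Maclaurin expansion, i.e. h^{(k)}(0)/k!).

L = (-16 - 40·x + 192·x^2 + 96·x^3)·Dx + (-35 - 64·x + 328·x^2 + 768·x^3 + 336·x^4)·Dx^2 + (-2 + 30·x + 48·x^2 + 144·x^3 + 224·x^4 + 96·x^5)·Dx^3  (order 3).
h: a_k = 4, 8, -1/2, -31/4, -5/32, 6179/320, -21/256, -196377/3584, …
ICs: h(0) = 4, h′(0) = 8, h′′(0) = -1.

f: a_k = 4, 2, -1/2, 1/4, -5/32, 7/64, -21/256, 33/512, …
g: a_k = 0, 6, 0, -8, 0, 96/5, 0, -384/7, …
Weyl lclm of L_f,L_g ⇒ L₀ (ord ≤ 3).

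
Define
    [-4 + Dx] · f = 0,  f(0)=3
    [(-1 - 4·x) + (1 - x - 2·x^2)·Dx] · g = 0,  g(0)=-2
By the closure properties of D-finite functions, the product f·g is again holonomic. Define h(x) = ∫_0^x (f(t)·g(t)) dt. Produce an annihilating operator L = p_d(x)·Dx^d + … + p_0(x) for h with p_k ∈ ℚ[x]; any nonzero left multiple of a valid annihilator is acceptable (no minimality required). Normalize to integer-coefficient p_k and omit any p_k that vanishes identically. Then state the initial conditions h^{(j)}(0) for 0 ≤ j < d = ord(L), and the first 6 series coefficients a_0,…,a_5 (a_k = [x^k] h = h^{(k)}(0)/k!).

f: a_k = 3, 12, 24, 32, 32, 128/5, …
g: a_k = -2, -2, -6, -10, -22, -42, …
Product ⇒ symmetric product L₀, ord ≤ 1.
Integrate: L := L₀·Dx.
L = (5 - 8·x^2)·Dx + (-1 + x + 2·x^2)·Dx^2  (order 2).
h: a_k = 0, -6, -15, -30, -107/2, -458/5, …
ICs: h(0) = 0, h′(0) = -6.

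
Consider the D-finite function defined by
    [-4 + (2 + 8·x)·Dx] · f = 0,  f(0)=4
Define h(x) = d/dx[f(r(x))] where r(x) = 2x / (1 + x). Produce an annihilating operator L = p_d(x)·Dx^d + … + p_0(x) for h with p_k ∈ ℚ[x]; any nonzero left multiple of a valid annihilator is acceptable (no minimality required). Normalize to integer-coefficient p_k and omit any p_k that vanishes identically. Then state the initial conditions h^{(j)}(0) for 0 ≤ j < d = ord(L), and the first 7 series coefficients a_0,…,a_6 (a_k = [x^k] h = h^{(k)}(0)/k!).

f: a_k = 4, 8, -8, 16, -40, 112, -336, …
Substitute x→r, Dx→(1/r')Dx; clear ⇒ L₀.
h₀' ⇒ L via d/dx closure of L₀.
L = (-6 - 18·x) + (-1 - 10·x - 9·x^2)·Dx  (order 1).
h: a_k = 16, -96, 624, -4544, 35280, -283680, 2330160, …
ICs: h(0) = 16.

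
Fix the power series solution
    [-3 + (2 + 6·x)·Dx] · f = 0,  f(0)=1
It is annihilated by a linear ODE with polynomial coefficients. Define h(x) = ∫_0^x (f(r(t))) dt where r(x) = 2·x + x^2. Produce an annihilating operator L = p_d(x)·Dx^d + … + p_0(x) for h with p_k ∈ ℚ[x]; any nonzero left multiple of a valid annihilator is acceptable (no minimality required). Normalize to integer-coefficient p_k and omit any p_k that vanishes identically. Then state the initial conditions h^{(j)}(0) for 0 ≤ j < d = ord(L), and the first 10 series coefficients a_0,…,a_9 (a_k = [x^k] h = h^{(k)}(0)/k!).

f: a_k = 1, 3/2, -9/8, 27/16, -405/128, 1701/256, -15309/1024, 72171/2048, -2814669/32768, 14073345/65536, …
f∘r: x↦r, Dx↦Dx/r' in L_f ⇒ L₀.
Integrate: L := L₀·Dx.
L = (-3 - 3·x)·Dx + (1 + 6·x + 3·x^2)·Dx^2  (order 2).
h: a_k = 0, 1, 3/2, -1, 9/4, -63/10, 81/4, -999/14, 4293/16, -8469/8, …
ICs: h(0) = 0, h′(0) = 1.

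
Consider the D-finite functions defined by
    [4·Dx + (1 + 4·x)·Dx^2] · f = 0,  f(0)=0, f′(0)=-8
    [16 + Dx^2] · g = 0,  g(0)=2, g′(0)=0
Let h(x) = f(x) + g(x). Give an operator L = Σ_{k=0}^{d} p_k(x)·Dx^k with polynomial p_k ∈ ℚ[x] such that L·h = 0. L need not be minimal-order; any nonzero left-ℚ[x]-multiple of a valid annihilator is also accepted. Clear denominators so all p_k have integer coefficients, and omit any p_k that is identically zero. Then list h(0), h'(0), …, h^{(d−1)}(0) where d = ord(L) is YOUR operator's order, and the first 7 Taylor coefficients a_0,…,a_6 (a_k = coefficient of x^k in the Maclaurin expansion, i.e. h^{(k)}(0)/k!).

f: a_k = 0, -8, 16, -128/3, 128, -2048/5, 4096/3, …
g: a_k = 2, 0, -16, 0, 64/3, 0, -512/45, …
h₀=f+g: left-lcm gives L₀, ord ≤ 4.
L = (448 + 512·x + 1024·x^2)·Dx + (48 + 320·x + 768·x^2 + 1024·x^3)·Dx^2 + (28 + 32·x + 64·x^2)·Dx^3 + (3 + 20·x + 48·x^2 + 64·x^3)·Dx^4  (order 4).
h: a_k = 2, -8, 0, -128/3, 448/3, -2048/5, 60928/45, …
ICs: h(0) = 2, h′(0) = -8, h′′(0) = 0, h′′′(0) = -256.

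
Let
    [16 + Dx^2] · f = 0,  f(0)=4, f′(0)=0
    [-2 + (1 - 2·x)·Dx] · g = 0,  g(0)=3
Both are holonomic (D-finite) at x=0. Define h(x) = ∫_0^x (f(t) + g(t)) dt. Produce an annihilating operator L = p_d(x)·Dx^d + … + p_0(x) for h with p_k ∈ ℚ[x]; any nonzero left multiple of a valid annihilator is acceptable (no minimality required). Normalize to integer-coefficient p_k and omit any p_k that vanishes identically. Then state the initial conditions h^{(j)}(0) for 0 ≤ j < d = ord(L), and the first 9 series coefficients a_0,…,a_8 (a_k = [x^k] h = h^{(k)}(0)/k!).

L = (-160 + 256·x - 256·x^2)·Dx + (48 - 224·x + 384·x^2 - 256·x^3)·Dx^2 + (-10 + 16·x - 16·x^2)·Dx^3 + (3 - 14·x + 24·x^2 - 16·x^3)·Dx^4  (order 4).
h: a_k = 0, 7, 3, -20/3, 6, 272/15, 16, 1088/45, 48, …
ICs: h(0) = 0, h′(0) = 7, h′′(0) = 6, h′′′(0) = -40.

f: a_k = 4, 0, -32, 0, 128/3, 0, -1024/45, 0, 2048/315, …
g: a_k = 3, 6, 12, 24, 48, 96, 192, 384, 768, …
h₀=f+g: left-lcm gives L₀, ord ≤ 3.
Integrate: L := L₀·Dx.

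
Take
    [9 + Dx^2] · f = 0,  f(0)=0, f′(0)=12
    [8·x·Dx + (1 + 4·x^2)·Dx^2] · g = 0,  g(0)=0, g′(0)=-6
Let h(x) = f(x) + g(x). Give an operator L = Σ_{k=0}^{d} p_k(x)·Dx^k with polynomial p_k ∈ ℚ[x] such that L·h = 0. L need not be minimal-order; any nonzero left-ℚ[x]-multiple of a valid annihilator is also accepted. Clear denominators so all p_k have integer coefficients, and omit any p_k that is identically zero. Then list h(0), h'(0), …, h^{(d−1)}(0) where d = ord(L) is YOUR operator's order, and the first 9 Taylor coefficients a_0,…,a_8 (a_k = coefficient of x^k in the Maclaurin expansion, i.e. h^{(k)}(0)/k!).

f: a_k = 0, 12, 0, -18, 0, 81/10, 0, -243/140, 0, …
g: a_k = 0, -6, 0, 8, 0, -96/5, 0, 384/7, 0, …
L₀ := lclm(L_f,L_g); ord L₀ ≤ 2+2.
L = (-2808·x + 19008·x^3 + 10368·x^5)·Dx + (9 + 1548·x^2 + 7344·x^4 + 5184·x^6)·Dx^2 + (-312·x + 2112·x^3 + 1152·x^5)·Dx^3 + (1 + 172·x^2 + 816·x^4 + 576·x^6)·Dx^4  (order 4).
h: a_k = 0, 6, 0, -10, 0, -111/10, 0, 7437/140, 0, …
ICs: h(0) = 0, h′(0) = 6, h′′(0) = 0, h′′′(0) = -60.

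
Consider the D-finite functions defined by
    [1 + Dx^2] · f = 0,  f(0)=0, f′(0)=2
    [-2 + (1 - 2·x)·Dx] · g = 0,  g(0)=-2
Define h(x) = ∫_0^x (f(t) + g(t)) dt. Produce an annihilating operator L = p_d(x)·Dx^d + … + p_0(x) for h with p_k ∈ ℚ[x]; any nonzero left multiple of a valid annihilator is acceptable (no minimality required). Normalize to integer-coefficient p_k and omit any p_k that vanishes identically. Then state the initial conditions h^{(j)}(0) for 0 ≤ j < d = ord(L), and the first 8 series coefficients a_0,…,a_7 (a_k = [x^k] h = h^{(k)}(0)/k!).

L = (-50 + 8·x - 8·x^2)·Dx + (9 - 22·x + 12·x^2 - 8·x^3)·Dx^2 + (-50 + 8·x - 8·x^2)·Dx^3 + (9 - 22·x + 12·x^2 - 8·x^3)·Dx^4  (order 4).
h: a_k = 0, -2, -1, -8/3, -49/12, -32/5, -3839/360, -128/7, …
ICs: h(0) = 0, h′(0) = -2, h′′(0) = -2, h′′′(0) = -16.

f: a_k = 0, 2, 0, -1/3, 0, 1/60, 0, -1/2520, …
g: a_k = -2, -4, -8, -16, -32, -64, -128, -256, …
L₀ := lclm(L_f,L_g); ord L₀ ≤ 2+1.
∫: right-multiply L₀ by Dx.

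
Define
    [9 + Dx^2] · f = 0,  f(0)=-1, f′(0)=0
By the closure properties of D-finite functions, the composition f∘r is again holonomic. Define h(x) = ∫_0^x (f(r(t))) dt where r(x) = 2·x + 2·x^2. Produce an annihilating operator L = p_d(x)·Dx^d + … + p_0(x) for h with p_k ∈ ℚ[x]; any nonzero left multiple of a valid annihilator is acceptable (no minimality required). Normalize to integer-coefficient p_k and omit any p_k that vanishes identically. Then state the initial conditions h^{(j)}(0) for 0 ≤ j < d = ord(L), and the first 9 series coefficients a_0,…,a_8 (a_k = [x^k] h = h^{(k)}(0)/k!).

f: a_k = -1, 0, 9/2, 0, -27/8, 0, 81/80, 0, -729/4480, …
Change of var in L_f (x↦r) gives L₀.
h=∫₀ˣh₀: take L = L₀·Dx.
L = (36 + 216·x + 432·x^2 + 288·x^3)·Dx - 2·Dx^2 + (1 + 2·x)·Dx^3  (order 3).
h: a_k = 0, -1, 0, 6, 9, -36/5, -36, -1296/35, 108/5, …
ICs: h(0) = 0, h′(0) = -1, h′′(0) = 0.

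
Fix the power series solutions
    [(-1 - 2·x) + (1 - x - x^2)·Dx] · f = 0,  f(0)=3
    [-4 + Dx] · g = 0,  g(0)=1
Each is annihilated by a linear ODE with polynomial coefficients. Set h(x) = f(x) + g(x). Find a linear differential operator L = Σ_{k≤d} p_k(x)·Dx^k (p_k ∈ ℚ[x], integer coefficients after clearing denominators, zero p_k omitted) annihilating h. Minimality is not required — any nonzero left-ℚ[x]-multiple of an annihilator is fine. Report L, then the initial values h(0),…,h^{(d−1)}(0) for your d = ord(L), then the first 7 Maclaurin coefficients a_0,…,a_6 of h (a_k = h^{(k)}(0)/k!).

f: a_k = 3, 3, 6, 9, 15, 24, 39, …
g: a_k = 1, 4, 8, 32/3, 32/3, 128/15, 256/45, …
Sum ⇒ L₀ = lclm(L_f,L_g) in ℚ(x)⟨Dx⟩.
L = (-8·x - 72·x^2 - 32·x^3) + (-12 + 38·x + 22·x^2 - 32·x^3 - 16·x^4)·Dx + (3 - 9·x - x^2 + 10·x^3 + 4·x^4)·Dx^2  (order 2).
h: a_k = 4, 7, 14, 59/3, 77/3, 488/15, 2011/45, …
ICs: h(0) = 4, h′(0) = 7.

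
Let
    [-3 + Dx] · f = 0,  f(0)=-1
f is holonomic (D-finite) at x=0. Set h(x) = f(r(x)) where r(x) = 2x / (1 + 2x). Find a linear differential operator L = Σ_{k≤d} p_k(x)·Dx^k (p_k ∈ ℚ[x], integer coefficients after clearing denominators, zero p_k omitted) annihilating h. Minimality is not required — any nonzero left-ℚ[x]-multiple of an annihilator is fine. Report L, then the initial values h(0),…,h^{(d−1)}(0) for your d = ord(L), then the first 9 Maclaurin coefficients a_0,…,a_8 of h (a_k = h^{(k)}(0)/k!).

L = -6 + (1 + 4·x + 4·x^2)·Dx  (order 1).
h: a_k = -1, -6, -6, 12, -6, -84/5, 276/5, -3288/35, 3246/35, …
ICs: h(0) = -1.

f: a_k = -1, -3, -9/2, -9/2, -27/8, -81/40, -81/80, -243/560, -729/4480, …
Substitute x→r, Dx→(1/r')Dx; clear ⇒ L₀.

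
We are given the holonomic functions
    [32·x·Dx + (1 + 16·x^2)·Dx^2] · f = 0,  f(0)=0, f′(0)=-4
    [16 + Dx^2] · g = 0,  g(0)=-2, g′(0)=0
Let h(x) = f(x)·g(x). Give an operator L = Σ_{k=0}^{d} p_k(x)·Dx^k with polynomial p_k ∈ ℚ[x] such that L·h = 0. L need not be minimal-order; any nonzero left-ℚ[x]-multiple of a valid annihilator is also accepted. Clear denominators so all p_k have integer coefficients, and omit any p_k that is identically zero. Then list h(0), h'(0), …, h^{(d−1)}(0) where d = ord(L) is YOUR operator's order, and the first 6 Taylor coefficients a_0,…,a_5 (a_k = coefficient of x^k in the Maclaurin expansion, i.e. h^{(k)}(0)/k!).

f: a_k = 0, -4, 0, 64/3, 0, -1024/5, …
g: a_k = -2, 0, 16, 0, -64/3, 0, …
Product ⇒ symmetric product L₀, ord ≤ 4.
L = (1280 + 53248·x^2 + 360448·x^4 + 2097152·x^6 + 8388608·x^8) + (1536·x + 40960·x^3 + 393216·x^5 + 2097152·x^7)·Dx + (96 + 4096·x^2 + 36864·x^4 + 262144·x^6 + 1048576·x^8)·Dx^2 + (96·x + 2560·x^3 + 24576·x^5 + 131072·x^7)·Dx^3 + (1 + 48·x^2 + 896·x^4 + 8192·x^6 + 32768·x^8)·Dx^4  (order 4).
h: a_k = 0, 8, 0, -320/3, 0, 12544/15, …
ICs: h(0) = 0, h′(0) = 8, h′′(0) = 0, h′′′(0) = -640.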